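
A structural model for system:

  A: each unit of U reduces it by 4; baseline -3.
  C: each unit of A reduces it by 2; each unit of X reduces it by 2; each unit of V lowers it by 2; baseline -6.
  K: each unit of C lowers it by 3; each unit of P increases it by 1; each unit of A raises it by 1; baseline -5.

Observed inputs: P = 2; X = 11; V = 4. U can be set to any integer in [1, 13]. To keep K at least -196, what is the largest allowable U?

U = 10

Substituting into the C equation gives C = 8*U - 30.
Substituting into the K equation gives K = -28*U + 84.
Require -28*U + 84 ≥ -196, so U ≤ 10.
The largest integer in [1, 13] satisfying this is 10.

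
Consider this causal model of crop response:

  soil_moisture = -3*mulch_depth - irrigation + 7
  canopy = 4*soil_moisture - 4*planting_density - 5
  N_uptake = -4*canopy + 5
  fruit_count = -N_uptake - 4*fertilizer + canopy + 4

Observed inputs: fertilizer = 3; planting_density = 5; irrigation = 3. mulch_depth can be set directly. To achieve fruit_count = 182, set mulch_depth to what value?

Substituting into the soil_moisture equation gives soil_moisture = -3*mulch_depth + 4.
canopy becomes -12*mulch_depth - 9.
This gives N_uptake = 48*mulch_depth + 41.
Substituting into the fruit_count equation gives fruit_count = -60*mulch_depth - 58.
Solve -60*mulch_depth - 58 = 182: mulch_depth = (182 + 58) / -60 = -4.

mulch_depth = -4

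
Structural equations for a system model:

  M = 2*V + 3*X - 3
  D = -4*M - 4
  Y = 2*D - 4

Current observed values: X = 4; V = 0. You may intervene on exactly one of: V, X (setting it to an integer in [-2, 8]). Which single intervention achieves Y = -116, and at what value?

set V = 2

Intervening on V: with other inputs at their observed values, Y = -16*V - 84. Solving for -116 gives V = 2, within [-2, 8].
Intervening on X: Y = -24*X + 12. Reaching -116 requires X = 16/3, not an integer.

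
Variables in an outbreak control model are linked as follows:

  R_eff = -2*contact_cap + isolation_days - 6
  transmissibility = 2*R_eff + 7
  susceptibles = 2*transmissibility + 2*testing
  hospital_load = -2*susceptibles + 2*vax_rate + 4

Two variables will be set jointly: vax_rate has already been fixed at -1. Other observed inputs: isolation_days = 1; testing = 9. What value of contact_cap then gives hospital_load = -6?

contact_cap = 1

With vax_rate held at -1:
Substituting into the R_eff equation gives R_eff = -2*contact_cap - 5.
So transmissibility = -4*contact_cap - 3.
Substituting into the susceptibles equation gives susceptibles = -8*contact_cap + 12.
So hospital_load = 16*contact_cap - 22.
Solve 16*contact_cap - 22 = -6: contact_cap = (-6 + 22) / 16 = 1.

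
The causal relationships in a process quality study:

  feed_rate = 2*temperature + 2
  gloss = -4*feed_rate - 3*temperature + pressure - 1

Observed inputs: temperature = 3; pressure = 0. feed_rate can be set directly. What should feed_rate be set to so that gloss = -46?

Intervening on feed_rate fixes its value directly, overriding its dependence on temperature.
Substituting into the gloss equation gives gloss = -4*feed_rate - 10.
Solve -4*feed_rate - 10 = -46: feed_rate = (-46 + 10) / -4 = 9.

feed_rate = 9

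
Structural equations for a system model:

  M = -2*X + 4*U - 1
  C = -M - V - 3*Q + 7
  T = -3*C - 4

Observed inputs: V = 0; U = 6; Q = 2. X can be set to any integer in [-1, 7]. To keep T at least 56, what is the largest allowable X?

Substituting into the M equation gives M = -2*X + 23.
Substituting into the C equation gives C = 2*X - 22.
So T = -6*X + 62.
Require -6*X + 62 ≥ 56, so X ≤ 1.
The largest integer in [-1, 7] satisfying this is 1.

X = 1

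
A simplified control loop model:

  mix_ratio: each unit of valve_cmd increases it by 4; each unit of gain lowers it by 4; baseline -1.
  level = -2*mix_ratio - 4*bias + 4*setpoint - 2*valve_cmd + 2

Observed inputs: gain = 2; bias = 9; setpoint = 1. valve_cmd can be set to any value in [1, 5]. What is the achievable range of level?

-62 to -22

Substituting into the mix_ratio equation gives mix_ratio = 4*valve_cmd - 9.
This gives level = -10*valve_cmd - 12.
Linear in valve_cmd, so extremes are at the endpoints: valve_cmd = 1 gives level = -22; valve_cmd = 5 gives level = -62.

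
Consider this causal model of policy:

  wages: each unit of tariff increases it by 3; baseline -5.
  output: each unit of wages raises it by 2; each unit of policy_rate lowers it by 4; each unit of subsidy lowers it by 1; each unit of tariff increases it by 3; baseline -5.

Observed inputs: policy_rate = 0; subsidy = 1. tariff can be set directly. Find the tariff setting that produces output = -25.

Substituting into the output equation gives output = 9*tariff - 16.
Solve 9*tariff - 16 = -25: tariff = (-25 + 16) / 9 = -1.

tariff = -1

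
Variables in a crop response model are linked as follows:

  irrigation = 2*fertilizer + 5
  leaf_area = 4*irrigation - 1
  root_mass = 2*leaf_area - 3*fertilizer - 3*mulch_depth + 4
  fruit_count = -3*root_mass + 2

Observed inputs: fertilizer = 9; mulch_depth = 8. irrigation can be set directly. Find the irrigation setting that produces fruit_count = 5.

irrigation = 6

Intervening on irrigation fixes its value directly, overriding its dependence on fertilizer.
Substituting into the root_mass equation gives root_mass = 8*irrigation - 49.
So fruit_count = -24*irrigation + 149.
Solve -24*irrigation + 149 = 5: irrigation = (5 - 149) / -24 = 6.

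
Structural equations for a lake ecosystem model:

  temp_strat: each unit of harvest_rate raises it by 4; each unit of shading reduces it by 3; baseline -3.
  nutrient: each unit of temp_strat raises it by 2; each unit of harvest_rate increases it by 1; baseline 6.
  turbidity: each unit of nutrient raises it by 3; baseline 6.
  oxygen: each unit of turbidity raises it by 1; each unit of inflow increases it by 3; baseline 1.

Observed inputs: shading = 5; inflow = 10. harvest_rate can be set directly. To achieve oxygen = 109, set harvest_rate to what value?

Substituting into the temp_strat equation gives temp_strat = 4*harvest_rate - 18.
nutrient becomes 9*harvest_rate - 30.
Substituting into the turbidity equation gives turbidity = 27*harvest_rate - 84.
Substituting into the oxygen equation gives oxygen = 27*harvest_rate - 53.
Solve 27*harvest_rate - 53 = 109: harvest_rate = (109 + 53) / 27 = 6.

harvest_rate = 6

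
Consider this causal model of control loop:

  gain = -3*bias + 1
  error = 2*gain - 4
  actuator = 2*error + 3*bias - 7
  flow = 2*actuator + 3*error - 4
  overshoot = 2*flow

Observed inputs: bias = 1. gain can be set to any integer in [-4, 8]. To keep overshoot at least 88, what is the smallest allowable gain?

gain = 6

Intervening on gain fixes its value directly, overriding its dependence on bias.
Substituting into the actuator equation gives actuator = 4*gain - 12.
Substituting into the flow equation gives flow = 14*gain - 40.
Substituting into the overshoot equation gives overshoot = 28*gain - 80.
Require 28*gain - 80 ≥ 88, so gain ≥ 6.
The smallest integer in [-4, 8] satisfying this is 6.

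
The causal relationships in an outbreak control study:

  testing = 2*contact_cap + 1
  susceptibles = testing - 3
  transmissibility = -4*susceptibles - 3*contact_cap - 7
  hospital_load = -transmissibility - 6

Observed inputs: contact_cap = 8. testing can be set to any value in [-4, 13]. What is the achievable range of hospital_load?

Intervening on testing fixes its value directly, overriding its dependence on contact_cap.
Substituting into the transmissibility equation gives transmissibility = -4*testing - 19.
So hospital_load = 4*testing + 13.
Linear in testing, so extremes are at the endpoints: testing = -4 gives hospital_load = -3; testing = 13 gives hospital_load = 65.

-3 to 65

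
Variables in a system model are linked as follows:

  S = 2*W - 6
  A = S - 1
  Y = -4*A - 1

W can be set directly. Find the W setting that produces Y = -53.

W = 10

Substituting into the A equation gives A = 2*W - 7.
Substituting into the Y equation gives Y = -8*W + 27.
Solve -8*W + 27 = -53: W = (-53 - 27) / -8 = 10.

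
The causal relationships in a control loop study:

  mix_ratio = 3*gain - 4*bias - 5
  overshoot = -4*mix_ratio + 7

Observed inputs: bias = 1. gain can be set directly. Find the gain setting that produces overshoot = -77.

Substituting into the mix_ratio equation gives mix_ratio = 3*gain - 9.
Substituting into the overshoot equation gives overshoot = -12*gain + 43.
Solve -12*gain + 43 = -77: gain = (-77 - 43) / -12 = 10.

gain = 10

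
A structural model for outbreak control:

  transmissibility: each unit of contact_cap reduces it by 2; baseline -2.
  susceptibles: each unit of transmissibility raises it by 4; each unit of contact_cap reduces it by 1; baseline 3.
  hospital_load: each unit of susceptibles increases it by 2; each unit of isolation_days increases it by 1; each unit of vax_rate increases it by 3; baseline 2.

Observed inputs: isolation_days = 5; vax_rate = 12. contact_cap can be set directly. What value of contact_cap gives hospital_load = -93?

contact_cap = 7

Substituting into the susceptibles equation gives susceptibles = -9*contact_cap - 5.
So hospital_load = -18*contact_cap + 33.
Solve -18*contact_cap + 33 = -93: contact_cap = (-93 - 33) / -18 = 7.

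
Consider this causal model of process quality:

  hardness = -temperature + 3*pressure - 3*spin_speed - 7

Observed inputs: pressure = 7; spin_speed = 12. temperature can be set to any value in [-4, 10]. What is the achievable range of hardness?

Substituting into the hardness equation gives hardness = -temperature - 22.
Linear in temperature, so extremes are at the endpoints: temperature = -4 gives hardness = -18; temperature = 10 gives hardness = -32.

-32 to -18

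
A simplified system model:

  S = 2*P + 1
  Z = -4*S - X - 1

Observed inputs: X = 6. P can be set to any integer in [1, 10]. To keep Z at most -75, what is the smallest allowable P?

P = 8

Substituting into the Z equation gives Z = -8*P - 11.
Require -8*P - 11 ≤ -75, so P ≥ 8.
The smallest integer in [1, 10] satisfying this is 8.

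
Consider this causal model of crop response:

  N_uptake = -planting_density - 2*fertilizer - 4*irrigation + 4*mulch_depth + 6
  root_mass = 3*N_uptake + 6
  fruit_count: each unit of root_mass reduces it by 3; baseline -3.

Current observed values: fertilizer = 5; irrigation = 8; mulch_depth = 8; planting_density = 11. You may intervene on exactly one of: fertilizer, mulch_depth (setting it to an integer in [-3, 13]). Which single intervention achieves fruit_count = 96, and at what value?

Intervening on fertilizer: with other inputs at their observed values, fruit_count = 18*fertilizer + 24. Solving for 96 gives fertilizer = 4, within [-3, 13].
Intervening on mulch_depth: fruit_count = -36*mulch_depth + 402. Reaching 96 requires mulch_depth = 17/2, not an integer.

set fertilizer = 4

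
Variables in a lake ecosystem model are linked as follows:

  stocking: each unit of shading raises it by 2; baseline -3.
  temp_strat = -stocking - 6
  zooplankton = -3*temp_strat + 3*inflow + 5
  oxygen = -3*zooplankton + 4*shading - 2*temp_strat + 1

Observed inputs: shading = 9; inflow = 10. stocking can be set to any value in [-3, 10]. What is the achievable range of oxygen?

Intervening on stocking fixes its value directly, overriding its dependence on shading.
Substituting into the zooplankton equation gives zooplankton = 3*stocking + 53.
Substituting into the oxygen equation gives oxygen = -7*stocking - 110.
Linear in stocking, so extremes are at the endpoints: stocking = -3 gives oxygen = -89; stocking = 10 gives oxygen = -180.

-180 to -89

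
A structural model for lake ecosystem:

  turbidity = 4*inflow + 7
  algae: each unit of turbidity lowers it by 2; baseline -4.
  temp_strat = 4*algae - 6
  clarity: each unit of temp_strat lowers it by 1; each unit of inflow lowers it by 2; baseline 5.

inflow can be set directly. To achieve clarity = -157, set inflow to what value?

inflow = -8

Substituting into the algae equation gives algae = -8*inflow - 18.
So temp_strat = -32*inflow - 78.
Substituting into the clarity equation gives clarity = 30*inflow + 83.
Solve 30*inflow + 83 = -157: inflow = (-157 - 83) / 30 = -8.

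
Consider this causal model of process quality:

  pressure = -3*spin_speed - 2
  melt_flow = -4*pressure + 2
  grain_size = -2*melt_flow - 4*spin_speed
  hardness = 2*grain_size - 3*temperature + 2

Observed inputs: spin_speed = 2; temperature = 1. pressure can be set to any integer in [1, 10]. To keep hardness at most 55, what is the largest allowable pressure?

pressure = 5

Intervening on pressure fixes its value directly, overriding its dependence on spin_speed.
Substituting into the grain_size equation gives grain_size = 8*pressure - 12.
Substituting into the hardness equation gives hardness = 16*pressure - 25.
Require 16*pressure - 25 ≤ 55, so pressure ≤ 5.
The largest integer in [1, 10] satisfying this is 5.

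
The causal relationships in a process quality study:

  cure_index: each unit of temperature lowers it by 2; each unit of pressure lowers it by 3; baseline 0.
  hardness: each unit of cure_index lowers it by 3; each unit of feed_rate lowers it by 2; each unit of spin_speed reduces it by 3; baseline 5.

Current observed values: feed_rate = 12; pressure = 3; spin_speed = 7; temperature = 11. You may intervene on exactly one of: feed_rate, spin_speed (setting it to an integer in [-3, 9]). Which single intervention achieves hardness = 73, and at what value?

set feed_rate = 2

Intervening on feed_rate: with other inputs at their observed values, hardness = -2*feed_rate + 77. Solving for 73 gives feed_rate = 2, within [-3, 9].
Intervening on spin_speed: hardness = -3*spin_speed + 74. Reaching 73 requires spin_speed = 1/3, not an integer.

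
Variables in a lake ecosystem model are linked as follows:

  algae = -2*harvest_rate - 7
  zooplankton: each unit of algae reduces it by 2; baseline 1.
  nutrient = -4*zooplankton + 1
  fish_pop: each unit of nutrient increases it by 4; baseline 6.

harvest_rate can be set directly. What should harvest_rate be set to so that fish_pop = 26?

Substituting into the zooplankton equation gives zooplankton = 4*harvest_rate + 15.
So nutrient = -16*harvest_rate - 59.
Substituting into the fish_pop equation gives fish_pop = -64*harvest_rate - 230.
Solve -64*harvest_rate - 230 = 26: harvest_rate = (26 + 230) / -64 = -4.

harvest_rate = -4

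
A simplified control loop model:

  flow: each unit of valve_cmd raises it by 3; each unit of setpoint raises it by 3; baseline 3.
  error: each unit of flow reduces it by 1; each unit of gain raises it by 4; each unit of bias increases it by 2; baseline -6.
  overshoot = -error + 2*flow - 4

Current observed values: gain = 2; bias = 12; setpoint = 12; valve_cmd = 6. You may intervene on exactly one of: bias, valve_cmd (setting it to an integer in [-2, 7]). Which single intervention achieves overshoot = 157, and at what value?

Intervening on bias: with other inputs at their observed values, overshoot = -2*bias + 165. Solving for 157 gives bias = 4, within [-2, 7].
Intervening on valve_cmd: overshoot = 9*valve_cmd + 87. Reaching 157 requires valve_cmd = 70/9, not an integer.

set bias = 4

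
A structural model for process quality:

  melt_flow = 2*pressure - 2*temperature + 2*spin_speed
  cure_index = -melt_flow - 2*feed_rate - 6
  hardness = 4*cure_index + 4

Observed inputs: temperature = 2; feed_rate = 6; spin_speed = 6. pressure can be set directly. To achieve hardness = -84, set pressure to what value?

Substituting into the melt_flow equation gives melt_flow = 2*pressure + 8.
So cure_index = -2*pressure - 26.
Substituting into the hardness equation gives hardness = -8*pressure - 100.
Solve -8*pressure - 100 = -84: pressure = (-84 + 100) / -8 = -2.

pressure = -2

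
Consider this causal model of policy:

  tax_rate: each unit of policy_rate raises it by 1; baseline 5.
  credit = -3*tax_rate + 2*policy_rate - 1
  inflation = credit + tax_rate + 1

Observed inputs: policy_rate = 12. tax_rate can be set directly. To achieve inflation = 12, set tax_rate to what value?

Intervening on tax_rate fixes its value directly, overriding its dependence on policy_rate.
Substituting into the credit equation gives credit = -3*tax_rate + 23.
Substituting into the inflation equation gives inflation = -2*tax_rate + 24.
Solve -2*tax_rate + 24 = 12: tax_rate = (12 - 24) / -2 = 6.

tax_rate = 6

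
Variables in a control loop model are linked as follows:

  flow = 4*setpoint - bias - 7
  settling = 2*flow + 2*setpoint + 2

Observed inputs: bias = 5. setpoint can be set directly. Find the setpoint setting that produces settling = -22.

setpoint = 0

Substituting into the flow equation gives flow = 4*setpoint - 12.
Substituting into the settling equation gives settling = 10*setpoint - 22.
Solve 10*setpoint - 22 = -22: setpoint = (-22 + 22) / 10 = 0.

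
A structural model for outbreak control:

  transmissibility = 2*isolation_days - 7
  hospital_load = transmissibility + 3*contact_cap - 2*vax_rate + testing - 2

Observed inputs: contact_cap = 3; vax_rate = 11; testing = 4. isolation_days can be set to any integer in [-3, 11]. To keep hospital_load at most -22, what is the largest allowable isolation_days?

Substituting into the hospital_load equation gives hospital_load = 2*isolation_days - 18.
Require 2*isolation_days - 18 ≤ -22, so isolation_days ≤ -2.
The largest integer in [-3, 11] satisfying this is -2.

isolation_days = -2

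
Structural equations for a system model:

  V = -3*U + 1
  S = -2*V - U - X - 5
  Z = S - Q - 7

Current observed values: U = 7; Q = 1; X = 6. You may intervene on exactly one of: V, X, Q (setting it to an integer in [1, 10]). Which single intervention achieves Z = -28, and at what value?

set V = 1

Intervening on V: with other inputs at their observed values, Z = -2*V - 26. Solving for -28 gives V = 1, within [1, 10].
Intervening on X: Z = -X + 20. Reaching -28 requires X = 48, outside [1, 10].
Intervening on Q: Z = -Q + 15. Reaching -28 requires Q = 43, outside [1, 10].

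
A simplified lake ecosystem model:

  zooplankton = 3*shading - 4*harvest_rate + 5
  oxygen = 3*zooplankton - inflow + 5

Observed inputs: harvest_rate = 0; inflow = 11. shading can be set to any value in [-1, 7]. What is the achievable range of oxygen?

0 to 72

Substituting into the zooplankton equation gives zooplankton = 3*shading + 5.
This gives oxygen = 9*shading + 9.
Linear in shading, so extremes are at the endpoints: shading = -1 gives oxygen = 0; shading = 7 gives oxygen = 72.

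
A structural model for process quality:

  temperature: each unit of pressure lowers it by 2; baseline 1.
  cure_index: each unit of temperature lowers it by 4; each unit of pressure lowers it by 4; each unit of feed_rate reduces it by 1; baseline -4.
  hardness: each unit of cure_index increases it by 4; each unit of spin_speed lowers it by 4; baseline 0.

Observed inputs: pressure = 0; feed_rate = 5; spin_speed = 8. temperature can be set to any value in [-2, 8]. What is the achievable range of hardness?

-196 to -36

Intervening on temperature fixes its value directly, overriding its dependence on pressure.
Substituting into the cure_index equation gives cure_index = -4*temperature - 9.
This gives hardness = -16*temperature - 68.
Linear in temperature, so extremes are at the endpoints: temperature = -2 gives hardness = -36; temperature = 8 gives hardness = -196.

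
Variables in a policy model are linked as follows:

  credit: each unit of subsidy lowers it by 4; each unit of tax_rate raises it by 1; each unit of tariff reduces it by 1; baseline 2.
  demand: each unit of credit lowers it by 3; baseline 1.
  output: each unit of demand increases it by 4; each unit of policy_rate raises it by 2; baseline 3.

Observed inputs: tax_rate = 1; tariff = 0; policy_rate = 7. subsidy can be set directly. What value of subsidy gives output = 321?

Substituting into the credit equation gives credit = -4*subsidy + 3.
This gives demand = 12*subsidy - 8.
output becomes 48*subsidy - 15.
Solve 48*subsidy - 15 = 321: subsidy = (321 + 15) / 48 = 7.

subsidy = 7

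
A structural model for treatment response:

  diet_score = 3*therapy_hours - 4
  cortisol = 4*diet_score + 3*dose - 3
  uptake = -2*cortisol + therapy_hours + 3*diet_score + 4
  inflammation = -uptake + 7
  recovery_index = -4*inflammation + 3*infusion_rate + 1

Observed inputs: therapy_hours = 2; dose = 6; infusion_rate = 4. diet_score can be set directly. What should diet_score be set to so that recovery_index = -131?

Intervening on diet_score fixes its value directly, overriding its dependence on therapy_hours.
Substituting into the cortisol equation gives cortisol = 4*diet_score + 15.
This gives uptake = -5*diet_score - 24.
Substituting into the inflammation equation gives inflammation = 5*diet_score + 31.
Substituting into the recovery_index equation gives recovery_index = -20*diet_score - 111.
Solve -20*diet_score - 111 = -131: diet_score = (-131 + 111) / -20 = 1.

diet_score = 1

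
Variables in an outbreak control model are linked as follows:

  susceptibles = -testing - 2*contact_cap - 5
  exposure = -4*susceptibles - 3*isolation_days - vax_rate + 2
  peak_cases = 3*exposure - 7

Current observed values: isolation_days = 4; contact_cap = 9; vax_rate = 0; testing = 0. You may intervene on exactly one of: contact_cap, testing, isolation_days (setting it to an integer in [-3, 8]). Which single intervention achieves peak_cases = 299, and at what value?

set testing = 5

Intervening on contact_cap: peak_cases = 24*contact_cap + 23. Reaching 299 requires contact_cap = 23/2, not an integer.
Intervening on testing: with other inputs at their observed values, peak_cases = 12*testing + 239. Solving for 299 gives testing = 5, within [-3, 8].
Intervening on isolation_days: peak_cases = -9*isolation_days + 275. Reaching 299 requires isolation_days = -8/3, not an integer.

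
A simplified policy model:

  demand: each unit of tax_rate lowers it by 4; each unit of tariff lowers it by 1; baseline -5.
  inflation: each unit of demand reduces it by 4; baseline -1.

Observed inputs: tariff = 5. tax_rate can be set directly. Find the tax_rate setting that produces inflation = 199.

Substituting into the demand equation gives demand = -4*tax_rate - 10.
inflation becomes 16*tax_rate + 39.
Solve 16*tax_rate + 39 = 199: tax_rate = (199 - 39) / 16 = 10.

tax_rate = 10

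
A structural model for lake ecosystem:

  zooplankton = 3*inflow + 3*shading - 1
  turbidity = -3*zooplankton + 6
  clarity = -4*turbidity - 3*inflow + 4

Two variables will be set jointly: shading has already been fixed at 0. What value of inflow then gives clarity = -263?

With shading held at 0:
Substituting into the zooplankton equation gives zooplankton = 3*inflow - 1.
Substituting into the turbidity equation gives turbidity = -9*inflow + 9.
clarity becomes 33*inflow - 32.
Solve 33*inflow - 32 = -263: inflow = (-263 + 32) / 33 = -7.

inflow = -7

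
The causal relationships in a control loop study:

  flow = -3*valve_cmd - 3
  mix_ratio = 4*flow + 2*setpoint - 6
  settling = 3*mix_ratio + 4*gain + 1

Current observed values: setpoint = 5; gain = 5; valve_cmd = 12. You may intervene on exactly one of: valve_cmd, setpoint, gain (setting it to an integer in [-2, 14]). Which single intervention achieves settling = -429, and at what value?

Intervening on valve_cmd: settling = -36*valve_cmd - 3. Reaching -429 requires valve_cmd = 71/6, not an integer.
Intervening on setpoint: with other inputs at their observed values, settling = 6*setpoint - 465. Solving for -429 gives setpoint = 6, within [-2, 14].
Intervening on gain: settling = 4*gain - 455. Reaching -429 requires gain = 13/2, not an integer.

set setpoint = 6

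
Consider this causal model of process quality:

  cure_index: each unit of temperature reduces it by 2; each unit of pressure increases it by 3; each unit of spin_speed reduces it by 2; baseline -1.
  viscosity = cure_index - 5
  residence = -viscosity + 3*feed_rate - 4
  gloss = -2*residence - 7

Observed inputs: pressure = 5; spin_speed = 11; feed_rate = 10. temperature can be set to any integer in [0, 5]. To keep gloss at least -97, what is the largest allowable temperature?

temperature = 3

Substituting into the cure_index equation gives cure_index = -2*temperature - 8.
Substituting into the viscosity equation gives viscosity = -2*temperature - 13.
This gives residence = 2*temperature + 39.
Substituting into the gloss equation gives gloss = -4*temperature - 85.
Require -4*temperature - 85 ≥ -97, so temperature ≤ 3.
The largest integer in [0, 5] satisfying this is 3.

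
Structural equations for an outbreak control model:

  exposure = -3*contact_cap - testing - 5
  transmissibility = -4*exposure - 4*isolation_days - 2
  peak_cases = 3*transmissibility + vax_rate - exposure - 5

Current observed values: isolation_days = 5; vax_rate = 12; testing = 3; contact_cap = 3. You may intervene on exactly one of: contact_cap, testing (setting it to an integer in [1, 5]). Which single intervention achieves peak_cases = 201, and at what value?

Intervening on contact_cap: with other inputs at their observed values, peak_cases = 39*contact_cap + 45. Solving for 201 gives contact_cap = 4, within [1, 5].
Intervening on testing: peak_cases = 13*testing + 123. Reaching 201 requires testing = 6, outside [1, 5].

set contact_cap = 4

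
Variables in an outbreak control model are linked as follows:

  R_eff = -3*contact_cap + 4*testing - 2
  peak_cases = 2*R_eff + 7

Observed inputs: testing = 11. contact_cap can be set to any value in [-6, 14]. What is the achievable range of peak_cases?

Substituting into the R_eff equation gives R_eff = -3*contact_cap + 42.
This gives peak_cases = -6*contact_cap + 91.
Linear in contact_cap, so extremes are at the endpoints: contact_cap = -6 gives peak_cases = 127; contact_cap = 14 gives peak_cases = 7.

7 to 127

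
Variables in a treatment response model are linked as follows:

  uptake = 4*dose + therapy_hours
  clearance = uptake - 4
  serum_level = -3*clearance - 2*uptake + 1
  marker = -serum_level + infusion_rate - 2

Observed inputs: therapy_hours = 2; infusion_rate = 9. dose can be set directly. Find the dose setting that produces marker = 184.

dose = 9

Substituting into the uptake equation gives uptake = 4*dose + 2.
Substituting into the clearance equation gives clearance = 4*dose - 2.
This gives serum_level = -20*dose + 3.
marker becomes 20*dose + 4.
Solve 20*dose + 4 = 184: dose = (184 - 4) / 20 = 9.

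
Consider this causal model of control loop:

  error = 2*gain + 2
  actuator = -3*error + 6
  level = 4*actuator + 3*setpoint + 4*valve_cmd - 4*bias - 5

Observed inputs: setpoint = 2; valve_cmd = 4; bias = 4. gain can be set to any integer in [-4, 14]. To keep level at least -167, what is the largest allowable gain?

gain = 7

Substituting into the actuator equation gives actuator = -6*gain.
Substituting into the level equation gives level = -24*gain + 1.
Require -24*gain + 1 ≥ -167, so gain ≤ 7.
The largest integer in [-4, 14] satisfying this is 7.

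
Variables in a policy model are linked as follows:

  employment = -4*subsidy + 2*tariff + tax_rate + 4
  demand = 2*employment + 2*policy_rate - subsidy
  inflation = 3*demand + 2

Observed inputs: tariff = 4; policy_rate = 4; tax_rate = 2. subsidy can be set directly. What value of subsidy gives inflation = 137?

Substituting into the employment equation gives employment = -4*subsidy + 14.
Substituting into the demand equation gives demand = -9*subsidy + 36.
So inflation = -27*subsidy + 110.
Solve -27*subsidy + 110 = 137: subsidy = (137 - 110) / -27 = -1.

subsidy = -1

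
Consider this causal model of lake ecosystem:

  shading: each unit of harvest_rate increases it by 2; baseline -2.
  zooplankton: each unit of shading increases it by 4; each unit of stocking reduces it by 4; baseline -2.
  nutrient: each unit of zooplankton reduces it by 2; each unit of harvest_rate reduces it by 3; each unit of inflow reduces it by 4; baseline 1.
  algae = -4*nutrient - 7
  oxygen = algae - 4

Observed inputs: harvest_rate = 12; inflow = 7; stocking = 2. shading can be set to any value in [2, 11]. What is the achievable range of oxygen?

225 to 513

Intervening on shading fixes its value directly, overriding its dependence on harvest_rate.
Substituting into the zooplankton equation gives zooplankton = 4*shading - 10.
So nutrient = -8*shading - 43.
Substituting into the algae equation gives algae = 32*shading + 165.
So oxygen = 32*shading + 161.
Linear in shading, so extremes are at the endpoints: shading = 2 gives oxygen = 225; shading = 11 gives oxygen = 513.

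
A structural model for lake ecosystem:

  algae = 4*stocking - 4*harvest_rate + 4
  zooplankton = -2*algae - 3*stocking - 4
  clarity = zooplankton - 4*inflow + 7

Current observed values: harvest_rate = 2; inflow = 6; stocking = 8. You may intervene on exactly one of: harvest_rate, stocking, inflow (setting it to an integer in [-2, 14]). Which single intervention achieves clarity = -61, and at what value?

Intervening on harvest_rate: with other inputs at their observed values, clarity = 8*harvest_rate - 117. Solving for -61 gives harvest_rate = 7, within [-2, 14].
Intervening on stocking: clarity = -11*stocking - 13. Reaching -61 requires stocking = 48/11, not an integer.
Intervening on inflow: clarity = -4*inflow - 77. Reaching -61 requires inflow = -4, outside [-2, 14].

set harvest_rate = 7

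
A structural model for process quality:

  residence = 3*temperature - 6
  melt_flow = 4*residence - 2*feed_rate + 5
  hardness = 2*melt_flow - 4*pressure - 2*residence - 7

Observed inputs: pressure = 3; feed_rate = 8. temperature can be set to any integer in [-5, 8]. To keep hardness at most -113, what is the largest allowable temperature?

temperature = -2

Substituting into the melt_flow equation gives melt_flow = 12*temperature - 35.
This gives hardness = 18*temperature - 77.
Require 18*temperature - 77 ≤ -113, so temperature ≤ -2.
The largest integer in [-5, 8] satisfying this is -2.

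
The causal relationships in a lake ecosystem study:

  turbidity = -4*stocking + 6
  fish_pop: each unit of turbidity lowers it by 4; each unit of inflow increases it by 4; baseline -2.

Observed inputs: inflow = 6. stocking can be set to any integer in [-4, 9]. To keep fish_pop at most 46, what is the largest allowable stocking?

Substituting into the fish_pop equation gives fish_pop = 16*stocking - 2.
Require 16*stocking - 2 ≤ 46, so stocking ≤ 3.
The largest integer in [-4, 9] satisfying this is 3.

stocking = 3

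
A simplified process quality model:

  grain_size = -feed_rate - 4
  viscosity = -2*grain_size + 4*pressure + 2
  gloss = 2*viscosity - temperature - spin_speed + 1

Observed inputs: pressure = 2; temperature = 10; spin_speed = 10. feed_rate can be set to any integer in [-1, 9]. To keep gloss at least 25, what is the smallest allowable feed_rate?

Substituting into the viscosity equation gives viscosity = 2*feed_rate + 18.
gloss becomes 4*feed_rate + 17.
Require 4*feed_rate + 17 ≥ 25, so feed_rate ≥ 2.
The smallest integer in [-1, 9] satisfying this is 2.

feed_rate = 2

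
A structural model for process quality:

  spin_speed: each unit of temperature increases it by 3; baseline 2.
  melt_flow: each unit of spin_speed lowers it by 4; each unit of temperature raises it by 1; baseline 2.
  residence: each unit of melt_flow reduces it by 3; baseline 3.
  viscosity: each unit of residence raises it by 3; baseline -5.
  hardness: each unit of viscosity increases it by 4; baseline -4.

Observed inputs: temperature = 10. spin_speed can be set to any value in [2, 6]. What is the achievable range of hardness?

-132 to 444

Intervening on spin_speed fixes its value directly, overriding its dependence on temperature.
Substituting into the melt_flow equation gives melt_flow = -4*spin_speed + 12.
Substituting into the residence equation gives residence = 12*spin_speed - 33.
viscosity becomes 36*spin_speed - 104.
Substituting into the hardness equation gives hardness = 144*spin_speed - 420.
Linear in spin_speed, so extremes are at the endpoints: spin_speed = 2 gives hardness = -132; spin_speed = 6 gives hardness = 444.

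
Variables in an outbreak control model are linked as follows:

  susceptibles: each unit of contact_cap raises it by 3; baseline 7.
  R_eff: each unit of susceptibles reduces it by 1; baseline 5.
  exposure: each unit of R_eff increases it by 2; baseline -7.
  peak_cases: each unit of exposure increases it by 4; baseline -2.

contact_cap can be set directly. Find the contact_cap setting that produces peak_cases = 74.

contact_cap = -5

Substituting into the R_eff equation gives R_eff = -3*contact_cap - 2.
So exposure = -6*contact_cap - 11.
Substituting into the peak_cases equation gives peak_cases = -24*contact_cap - 46.
Solve -24*contact_cap - 46 = 74: contact_cap = (74 + 46) / -24 = -5.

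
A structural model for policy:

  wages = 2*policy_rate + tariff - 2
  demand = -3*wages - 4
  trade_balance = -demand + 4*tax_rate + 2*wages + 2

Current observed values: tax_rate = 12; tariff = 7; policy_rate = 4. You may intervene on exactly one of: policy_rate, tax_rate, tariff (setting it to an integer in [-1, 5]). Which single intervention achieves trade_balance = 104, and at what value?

set tariff = 4

Intervening on policy_rate: trade_balance = 10*policy_rate + 79. Reaching 104 requires policy_rate = 5/2, not an integer.
Intervening on tax_rate: trade_balance = 4*tax_rate + 71. Reaching 104 requires tax_rate = 33/4, not an integer.
Intervening on tariff: with other inputs at their observed values, trade_balance = 5*tariff + 84. Solving for 104 gives tariff = 4, within [-1, 5].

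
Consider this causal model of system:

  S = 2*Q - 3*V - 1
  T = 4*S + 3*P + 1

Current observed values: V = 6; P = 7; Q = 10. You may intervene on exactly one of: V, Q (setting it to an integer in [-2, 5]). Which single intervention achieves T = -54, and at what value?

Intervening on V: T = -12*V + 98. Reaching -54 requires V = 38/3, not an integer.
Intervening on Q: with other inputs at their observed values, T = 8*Q - 54. Solving for -54 gives Q = 0, within [-2, 5].

set Q = 0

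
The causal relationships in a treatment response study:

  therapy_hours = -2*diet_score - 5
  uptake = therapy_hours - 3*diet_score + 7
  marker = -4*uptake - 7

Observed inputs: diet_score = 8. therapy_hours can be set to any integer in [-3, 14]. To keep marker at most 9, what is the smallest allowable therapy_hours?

therapy_hours = 13

Intervening on therapy_hours fixes its value directly, overriding its dependence on diet_score.
Substituting into the uptake equation gives uptake = therapy_hours - 17.
Substituting into the marker equation gives marker = -4*therapy_hours + 61.
Require -4*therapy_hours + 61 ≤ 9, so therapy_hours ≥ 13.
The smallest integer in [-3, 14] satisfying this is 13.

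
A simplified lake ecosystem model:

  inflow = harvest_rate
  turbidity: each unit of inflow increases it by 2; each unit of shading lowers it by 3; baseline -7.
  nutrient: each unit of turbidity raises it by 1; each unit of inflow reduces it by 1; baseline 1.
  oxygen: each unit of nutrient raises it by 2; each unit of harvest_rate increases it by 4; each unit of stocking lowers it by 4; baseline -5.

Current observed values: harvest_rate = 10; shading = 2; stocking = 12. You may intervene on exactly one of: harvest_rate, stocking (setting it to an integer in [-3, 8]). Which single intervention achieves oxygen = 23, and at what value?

Intervening on harvest_rate: oxygen = 6*harvest_rate - 77. Reaching 23 requires harvest_rate = 50/3, not an integer.
Intervening on stocking: with other inputs at their observed values, oxygen = -4*stocking + 31. Solving for 23 gives stocking = 2, within [-3, 8].

set stocking = 2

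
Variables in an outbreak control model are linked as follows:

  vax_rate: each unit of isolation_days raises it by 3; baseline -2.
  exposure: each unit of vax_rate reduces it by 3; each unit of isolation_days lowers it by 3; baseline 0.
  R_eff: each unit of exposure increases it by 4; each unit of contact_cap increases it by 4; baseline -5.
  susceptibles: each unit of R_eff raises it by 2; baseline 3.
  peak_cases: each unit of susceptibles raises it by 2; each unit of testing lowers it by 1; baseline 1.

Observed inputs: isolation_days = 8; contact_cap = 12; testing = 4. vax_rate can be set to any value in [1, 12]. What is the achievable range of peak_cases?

-785 to -257

Intervening on vax_rate fixes its value directly, overriding its dependence on isolation_days.
Substituting into the exposure equation gives exposure = -3*vax_rate - 24.
This gives R_eff = -12*vax_rate - 53.
susceptibles becomes -24*vax_rate - 103.
Substituting into the peak_cases equation gives peak_cases = -48*vax_rate - 209.
Linear in vax_rate, so extremes are at the endpoints: vax_rate = 1 gives peak_cases = -257; vax_rate = 12 gives peak_cases = -785.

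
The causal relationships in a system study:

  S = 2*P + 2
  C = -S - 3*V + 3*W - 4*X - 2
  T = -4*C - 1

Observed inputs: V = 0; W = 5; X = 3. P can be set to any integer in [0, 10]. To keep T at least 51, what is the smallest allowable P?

P = 6

Substituting into the C equation gives C = -2*P - 1.
Substituting into the T equation gives T = 8*P + 3.
Require 8*P + 3 ≥ 51, so P ≥ 6.
The smallest integer in [0, 10] satisfying this is 6.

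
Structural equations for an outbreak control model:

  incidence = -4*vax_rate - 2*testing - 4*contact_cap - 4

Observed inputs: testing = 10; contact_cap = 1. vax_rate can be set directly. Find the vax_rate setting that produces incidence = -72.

Substituting into the incidence equation gives incidence = -4*vax_rate - 28.
Solve -4*vax_rate - 28 = -72: vax_rate = (-72 + 28) / -4 = 11.

vax_rate = 11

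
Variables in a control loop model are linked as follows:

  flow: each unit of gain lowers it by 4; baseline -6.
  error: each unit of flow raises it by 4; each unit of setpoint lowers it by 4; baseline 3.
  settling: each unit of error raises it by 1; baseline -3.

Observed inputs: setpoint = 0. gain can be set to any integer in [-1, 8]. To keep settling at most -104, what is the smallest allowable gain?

Substituting into the error equation gives error = -16*gain - 21.
Substituting into the settling equation gives settling = -16*gain - 24.
Require -16*gain - 24 ≤ -104, so gain ≥ 5.
The smallest integer in [-1, 8] satisfying this is 5.

gain = 5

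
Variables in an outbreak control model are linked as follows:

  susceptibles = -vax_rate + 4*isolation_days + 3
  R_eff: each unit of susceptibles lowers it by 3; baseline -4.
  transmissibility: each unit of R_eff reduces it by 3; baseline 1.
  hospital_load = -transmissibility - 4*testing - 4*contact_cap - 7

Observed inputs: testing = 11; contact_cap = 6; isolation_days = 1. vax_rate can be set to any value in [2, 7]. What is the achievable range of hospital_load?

-133 to -88

Substituting into the susceptibles equation gives susceptibles = -vax_rate + 7.
Substituting into the R_eff equation gives R_eff = 3*vax_rate - 25.
So transmissibility = -9*vax_rate + 76.
hospital_load becomes 9*vax_rate - 151.
Linear in vax_rate, so extremes are at the endpoints: vax_rate = 2 gives hospital_load = -133; vax_rate = 7 gives hospital_load = -88.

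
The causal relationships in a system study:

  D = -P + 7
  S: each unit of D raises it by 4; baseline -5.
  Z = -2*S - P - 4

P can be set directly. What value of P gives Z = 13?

Substituting into the S equation gives S = -4*P + 23.
Substituting into the Z equation gives Z = 7*P - 50.
Solve 7*P - 50 = 13: P = (13 + 50) / 7 = 9.

P = 9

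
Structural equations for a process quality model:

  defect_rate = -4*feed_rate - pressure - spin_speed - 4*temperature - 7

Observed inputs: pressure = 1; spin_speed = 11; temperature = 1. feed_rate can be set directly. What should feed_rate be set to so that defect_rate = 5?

feed_rate = -7

Substituting into the defect_rate equation gives defect_rate = -4*feed_rate - 23.
Solve -4*feed_rate - 23 = 5: feed_rate = (5 + 23) / -4 = -7.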